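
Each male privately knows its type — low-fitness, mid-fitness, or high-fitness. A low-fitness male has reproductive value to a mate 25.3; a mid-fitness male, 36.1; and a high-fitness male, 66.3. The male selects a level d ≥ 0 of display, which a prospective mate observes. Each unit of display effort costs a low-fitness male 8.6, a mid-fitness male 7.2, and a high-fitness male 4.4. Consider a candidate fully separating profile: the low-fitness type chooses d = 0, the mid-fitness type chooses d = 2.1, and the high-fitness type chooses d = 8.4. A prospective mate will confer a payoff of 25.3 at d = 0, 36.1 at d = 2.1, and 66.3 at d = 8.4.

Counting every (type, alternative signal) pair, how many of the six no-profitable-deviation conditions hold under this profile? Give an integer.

5

Low-fitness (own payoff 25.3): to d=2.1 gives 36.1 − 8.6×2.1 = 18.04 → no gain ✓; to d=8.4 gives 66.3 − 8.6×8.4 = -5.94 → no gain ✓.
Mid-fitness (own payoff 36.1 − 7.2×2.1 = 20.98): to d=0 gives 25.3 → profitable ✗; to d=8.4 gives 66.3 − 7.2×8.4 = 5.82 → no gain ✓.
High-fitness (own payoff 66.3 − 4.4×8.4 = 29.34): to d=0 gives 25.3 → no gain ✓; to d=2.1 gives 36.1 − 4.4×2.1 = 26.86 → no gain ✓.
5 of the 6 constraints hold; not an equilibrium.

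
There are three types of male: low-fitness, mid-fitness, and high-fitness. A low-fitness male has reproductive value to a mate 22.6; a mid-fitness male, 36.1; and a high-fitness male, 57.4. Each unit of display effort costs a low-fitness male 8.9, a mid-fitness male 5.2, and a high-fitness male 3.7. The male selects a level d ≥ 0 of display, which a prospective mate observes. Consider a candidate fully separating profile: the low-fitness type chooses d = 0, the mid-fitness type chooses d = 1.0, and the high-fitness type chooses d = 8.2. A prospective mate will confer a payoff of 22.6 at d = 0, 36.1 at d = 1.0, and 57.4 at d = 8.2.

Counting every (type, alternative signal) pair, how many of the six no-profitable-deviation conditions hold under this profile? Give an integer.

4

Low-fitness (own payoff 22.6): to d=1.0 gives 36.1 − 8.9×1.0 = 27.2 → profitable ✗; to d=8.2 gives 57.4 − 8.9×8.2 = -15.58 → no gain ✓.
Mid-fitness (own payoff 36.1 − 5.2×1.0 = 30.9): to d=0 gives 22.6 → no gain ✓; to d=8.2 gives 57.4 − 5.2×8.2 = 14.76 → no gain ✓.
High-fitness (own payoff 57.4 − 3.7×8.2 = 27.06): to d=0 gives 22.6 → no gain ✓; to d=1.0 gives 36.1 − 3.7×1.0 = 32.4 → profitable ✗.
4 of the 6 constraints hold; not an equilibrium.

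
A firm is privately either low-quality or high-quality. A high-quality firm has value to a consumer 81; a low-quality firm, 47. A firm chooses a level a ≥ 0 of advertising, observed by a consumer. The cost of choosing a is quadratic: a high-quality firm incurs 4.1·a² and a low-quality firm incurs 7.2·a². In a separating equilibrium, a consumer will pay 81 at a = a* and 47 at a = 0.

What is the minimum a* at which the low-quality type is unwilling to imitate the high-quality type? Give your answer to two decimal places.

The low-quality type at a = 0 receives 47; imitating at a* yields 81 − 7.2·a*².
Indifference: 47 = 81 − 7.2·a*², so a*² = (81 − 47) / 7.2 ≈ 4.7222.
a* = √4.7222 ≈ 2.17.

2.17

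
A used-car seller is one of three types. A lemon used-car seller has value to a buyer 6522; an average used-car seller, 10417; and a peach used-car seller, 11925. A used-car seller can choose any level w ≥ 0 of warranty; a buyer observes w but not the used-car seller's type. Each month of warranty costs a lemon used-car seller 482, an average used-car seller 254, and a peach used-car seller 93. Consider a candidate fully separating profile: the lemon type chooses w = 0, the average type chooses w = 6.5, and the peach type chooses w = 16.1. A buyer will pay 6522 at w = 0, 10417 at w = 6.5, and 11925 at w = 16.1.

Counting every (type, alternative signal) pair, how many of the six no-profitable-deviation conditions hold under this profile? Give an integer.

Peach (own payoff 11925 − 93×16.1 = 10427.7): to w=0 gives 6522 → no gain ✓; to w=6.5 gives 10417 − 93×6.5 = 9812.5 → no gain ✓.
Average (own payoff 10417 − 254×6.5 = 8766): to w=0 gives 6522 → no gain ✓; to w=16.1 gives 11925 − 254×16.1 = 7835.6 → no gain ✓.
Lemon (own payoff 6522): to w=6.5 gives 10417 − 482×6.5 = 7284 → profitable ✗; to w=16.1 gives 11925 − 482×16.1 = 4164.8 → no gain ✓.
5 of the 6 constraints hold; not an equilibrium.

5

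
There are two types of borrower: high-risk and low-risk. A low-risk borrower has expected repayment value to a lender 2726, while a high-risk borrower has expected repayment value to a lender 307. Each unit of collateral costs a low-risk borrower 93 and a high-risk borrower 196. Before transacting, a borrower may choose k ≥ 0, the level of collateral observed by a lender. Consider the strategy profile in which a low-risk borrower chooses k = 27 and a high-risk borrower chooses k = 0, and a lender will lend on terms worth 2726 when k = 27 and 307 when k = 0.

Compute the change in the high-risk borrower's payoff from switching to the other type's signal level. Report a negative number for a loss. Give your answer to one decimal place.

Playing k = 0 the high-risk borrower receives 307.
Deviating to k = 27 brings payment 2726 at cost 196 × 27 = 5292, netting -2566.
Gain from deviating: -2566 − 307 = -2873.0.
The gain is negative, so the high-risk type's incentive-compatibility constraint is satisfied.

-2873.0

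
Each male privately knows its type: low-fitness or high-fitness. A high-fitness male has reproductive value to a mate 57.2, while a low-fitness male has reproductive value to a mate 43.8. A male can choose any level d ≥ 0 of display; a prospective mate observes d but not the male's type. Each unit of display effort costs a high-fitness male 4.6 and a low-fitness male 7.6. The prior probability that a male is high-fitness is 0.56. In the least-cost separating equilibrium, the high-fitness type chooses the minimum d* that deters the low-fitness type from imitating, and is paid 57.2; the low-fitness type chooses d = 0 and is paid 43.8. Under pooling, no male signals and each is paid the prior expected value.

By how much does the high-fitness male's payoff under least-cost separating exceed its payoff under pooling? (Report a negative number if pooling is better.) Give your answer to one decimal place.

-2.2

Least-cost separating signal: d* solves 43.8 = 57.2 − 7.6·d*, so d* = (57.2 − 43.8)/7.6 ≈ 1.7632.
High-fitness type's separating payoff: 57.2 − 4.6 × d* = 57.2 − 4.6 × (57.2 − 43.8)/7.6 = 57.2 − 61.64/7.6 ≈ 49.089.
Pooling payoff: 0.56 × 57.2 + 0.44 × 43.8 = 51.304.
Difference: 49.089 − 51.304 = -2.215, i.e. -2.2 to one decimal place.
The high-fitness type would prefer the pooling outcome.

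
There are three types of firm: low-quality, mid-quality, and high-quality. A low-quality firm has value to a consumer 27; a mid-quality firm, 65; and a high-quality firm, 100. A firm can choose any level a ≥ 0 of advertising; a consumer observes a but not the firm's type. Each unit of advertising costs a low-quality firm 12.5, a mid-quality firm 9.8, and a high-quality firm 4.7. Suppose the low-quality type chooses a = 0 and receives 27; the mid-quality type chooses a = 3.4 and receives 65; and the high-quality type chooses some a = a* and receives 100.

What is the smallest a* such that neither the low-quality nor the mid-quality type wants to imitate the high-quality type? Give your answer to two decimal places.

Low-quality type (on-path payoff 27) won't mimic when 27 ≥ 100 − 12.5·a*, i.e. a* ≥ 5.84.
Mid-quality type (on-path payoff 65 − 9.8×3.4 = 31.68) won't mimic when 31.68 ≥ 100 − 9.8·a*, i.e. a* ≥ 6.97.
Both must hold, so a* = max(5.84, 6.97) = 6.97. The mid-quality type's constraint binds.

6.97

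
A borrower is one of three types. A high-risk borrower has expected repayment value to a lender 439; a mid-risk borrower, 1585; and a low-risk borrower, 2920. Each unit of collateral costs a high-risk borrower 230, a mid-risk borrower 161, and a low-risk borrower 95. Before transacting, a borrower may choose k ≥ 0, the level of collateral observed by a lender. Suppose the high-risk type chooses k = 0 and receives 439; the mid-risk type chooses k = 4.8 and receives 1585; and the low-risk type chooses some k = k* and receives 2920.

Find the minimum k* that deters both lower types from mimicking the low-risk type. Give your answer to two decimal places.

High-risk type (on-path payoff 439) won't mimic when 439 ≥ 2920 − 230·k*, i.e. k* ≥ 10.79.
Mid-risk type (on-path payoff 1585 − 161×4.8 = 812.2) won't mimic when 812.2 ≥ 2920 − 161·k*, i.e. k* ≥ 13.09.
Both must hold, so k* = max(10.79, 13.09) = 13.09. The mid-risk type's constraint binds.

13.09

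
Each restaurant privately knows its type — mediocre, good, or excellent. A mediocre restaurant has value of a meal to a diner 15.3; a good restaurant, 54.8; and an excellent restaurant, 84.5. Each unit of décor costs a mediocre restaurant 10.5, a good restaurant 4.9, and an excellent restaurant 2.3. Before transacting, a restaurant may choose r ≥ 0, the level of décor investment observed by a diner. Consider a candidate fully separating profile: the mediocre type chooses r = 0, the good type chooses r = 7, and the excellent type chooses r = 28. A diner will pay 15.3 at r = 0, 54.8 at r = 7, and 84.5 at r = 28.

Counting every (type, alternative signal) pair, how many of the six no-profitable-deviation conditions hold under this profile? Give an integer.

Good (own payoff 54.8 − 4.9×7 = 20.5): to r=0 gives 15.3 → no gain ✓; to r=28 gives 84.5 − 4.9×28 = -52.7 → no gain ✓.
Mediocre (own payoff 15.3): to r=7 gives 54.8 − 10.5×7 = -18.7 → no gain ✓; to r=28 gives 84.5 − 10.5×28 = -209.5 → no gain ✓.
Excellent (own payoff 84.5 − 2.3×28 = 20.1): to r=0 gives 15.3 → no gain ✓; to r=7 gives 54.8 − 2.3×7 = 38.7 → profitable ✗.
5 of the 6 constraints hold; not an equilibrium.

5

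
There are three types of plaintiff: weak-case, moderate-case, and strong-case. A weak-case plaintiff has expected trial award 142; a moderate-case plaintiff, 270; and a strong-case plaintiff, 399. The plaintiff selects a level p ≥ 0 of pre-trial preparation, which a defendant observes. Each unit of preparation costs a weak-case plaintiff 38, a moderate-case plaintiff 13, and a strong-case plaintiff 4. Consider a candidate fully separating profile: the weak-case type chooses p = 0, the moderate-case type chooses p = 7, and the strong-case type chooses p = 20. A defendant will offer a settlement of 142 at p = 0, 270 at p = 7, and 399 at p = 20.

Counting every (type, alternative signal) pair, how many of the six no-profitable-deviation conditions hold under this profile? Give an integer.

Strong-case (own payoff 399 − 4×20 = 319): to p=0 gives 142 → no gain ✓; to p=7 gives 270 − 4×7 = 242 → no gain ✓.
Weak-case (own payoff 142): to p=7 gives 270 − 38×7 = 4 → no gain ✓; to p=20 gives 399 − 38×20 = -361 → no gain ✓.
Moderate-case (own payoff 270 − 13×7 = 179): to p=0 gives 142 → no gain ✓; to p=20 gives 399 − 13×20 = 139 → no gain ✓.
6 of the 6 constraints hold; this profile is a separating equilibrium.

6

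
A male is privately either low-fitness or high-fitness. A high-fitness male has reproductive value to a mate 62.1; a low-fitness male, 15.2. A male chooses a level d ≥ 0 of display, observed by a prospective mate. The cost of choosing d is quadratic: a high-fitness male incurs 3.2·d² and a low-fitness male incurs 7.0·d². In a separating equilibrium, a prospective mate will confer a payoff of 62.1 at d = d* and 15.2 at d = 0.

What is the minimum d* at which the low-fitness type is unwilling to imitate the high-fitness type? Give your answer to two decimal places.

The low-fitness type at d = 0 receives 15.2; imitating at d* yields 62.1 − 7.0·d*².
Indifference: 15.2 = 62.1 − 7.0·d*², so d*² = (62.1 − 15.2) / 7.0 = 6.7.
d* = √6.7 ≈ 2.59.

2.59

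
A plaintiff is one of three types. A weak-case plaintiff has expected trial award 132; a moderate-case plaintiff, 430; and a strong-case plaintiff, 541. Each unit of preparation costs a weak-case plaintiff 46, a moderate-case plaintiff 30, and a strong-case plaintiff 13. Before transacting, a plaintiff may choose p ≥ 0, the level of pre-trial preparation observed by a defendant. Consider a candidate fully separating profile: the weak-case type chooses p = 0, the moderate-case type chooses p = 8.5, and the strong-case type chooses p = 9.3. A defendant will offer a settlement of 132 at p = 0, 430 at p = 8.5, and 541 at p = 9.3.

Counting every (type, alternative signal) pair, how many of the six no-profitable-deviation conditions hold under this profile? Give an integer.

Weak-case (own payoff 132): to p=8.5 gives 430 − 46×8.5 = 39 → no gain ✓; to p=9.3 gives 541 − 46×9.3 = 113.2 → no gain ✓.
Strong-case (own payoff 541 − 13×9.3 = 420.1): to p=0 gives 132 → no gain ✓; to p=8.5 gives 430 − 13×8.5 = 319.5 → no gain ✓.
Moderate-case (own payoff 430 − 30×8.5 = 175): to p=0 gives 132 → no gain ✓; to p=9.3 gives 541 − 30×9.3 = 262 → profitable ✗.
5 of the 6 constraints hold; not an equilibrium.

5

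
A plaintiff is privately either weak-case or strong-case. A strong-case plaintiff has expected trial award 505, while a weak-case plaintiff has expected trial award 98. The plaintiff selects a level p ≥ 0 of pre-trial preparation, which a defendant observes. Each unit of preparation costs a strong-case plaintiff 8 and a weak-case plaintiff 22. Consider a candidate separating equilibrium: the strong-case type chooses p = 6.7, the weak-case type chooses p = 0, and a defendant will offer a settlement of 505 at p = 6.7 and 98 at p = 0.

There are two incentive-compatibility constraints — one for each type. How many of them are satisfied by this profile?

1

Strong-case type: signal → 505 − 8 × 6.7 = 451.4; deviate to 0 → 98. IC holds (451.4 ≥ 98).
Weak-case type: stay at 0 → 98; mimic → 505 − 22 × 6.7 = 357.6. IC fails (98 < 357.6).
1 of 2 constraints hold, so this profile is not an equilibrium.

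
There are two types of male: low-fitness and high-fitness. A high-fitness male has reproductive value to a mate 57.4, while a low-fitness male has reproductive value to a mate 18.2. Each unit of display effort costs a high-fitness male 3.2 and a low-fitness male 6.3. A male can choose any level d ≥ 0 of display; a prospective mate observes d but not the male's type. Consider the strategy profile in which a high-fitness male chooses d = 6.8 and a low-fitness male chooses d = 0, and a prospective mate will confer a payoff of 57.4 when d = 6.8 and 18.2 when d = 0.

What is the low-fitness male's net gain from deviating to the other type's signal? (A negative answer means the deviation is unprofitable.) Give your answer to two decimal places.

Playing d = 0 the low-fitness male receives 18.2.
Deviating to d = 6.8 brings payment 57.4 at cost 6.3 × 6.8 = 42.84, netting 14.56.
Gain from deviating: 14.56 − 18.2 = -3.64.
The gain is negative, so the low-fitness type's incentive-compatibility constraint is satisfied.

-3.64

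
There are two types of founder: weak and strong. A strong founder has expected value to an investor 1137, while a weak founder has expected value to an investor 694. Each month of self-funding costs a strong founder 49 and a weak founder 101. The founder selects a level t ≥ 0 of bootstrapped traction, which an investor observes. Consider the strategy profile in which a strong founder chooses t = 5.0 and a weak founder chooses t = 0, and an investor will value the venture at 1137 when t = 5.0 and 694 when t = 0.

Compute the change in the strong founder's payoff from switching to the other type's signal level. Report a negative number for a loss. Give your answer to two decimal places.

-198.00

Playing t = 5.0 the strong founder receives 1137 − 49 × 5.0 = 892.
Deviating to t = 0 yields 694 instead.
Gain from deviating: 694 − 892 = -198.00.
The gain is negative, so the strong type's incentive-compatibility constraint is satisfied.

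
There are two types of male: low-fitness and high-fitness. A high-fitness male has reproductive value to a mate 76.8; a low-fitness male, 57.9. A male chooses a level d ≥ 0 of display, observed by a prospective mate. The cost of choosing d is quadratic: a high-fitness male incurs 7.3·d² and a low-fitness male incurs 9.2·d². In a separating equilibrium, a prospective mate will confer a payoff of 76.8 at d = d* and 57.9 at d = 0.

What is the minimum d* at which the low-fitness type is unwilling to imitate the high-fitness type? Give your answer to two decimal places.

The low-fitness type at d = 0 receives 57.9; imitating at d* yields 76.8 − 9.2·d*².
Indifference: 57.9 = 76.8 − 9.2·d*², so d*² = (76.8 − 57.9) / 9.2 ≈ 2.0543.
d* = √2.0543 ≈ 1.43.

1.43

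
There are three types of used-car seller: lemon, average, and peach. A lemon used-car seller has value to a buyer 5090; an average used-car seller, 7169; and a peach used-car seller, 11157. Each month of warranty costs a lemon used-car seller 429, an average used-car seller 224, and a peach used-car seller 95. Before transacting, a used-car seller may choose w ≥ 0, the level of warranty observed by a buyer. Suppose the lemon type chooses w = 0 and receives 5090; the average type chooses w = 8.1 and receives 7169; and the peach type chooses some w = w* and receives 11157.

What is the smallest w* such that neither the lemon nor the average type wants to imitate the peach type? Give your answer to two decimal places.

Average type (on-path payoff 7169 − 224×8.1 = 5354.6) won't mimic when 5354.6 ≥ 11157 − 224·w*, i.e. w* ≥ 25.90.
Lemon type (on-path payoff 5090) won't mimic when 5090 ≥ 11157 − 429·w*, i.e. w* ≥ 14.14.
Both must hold, so w* = max(14.14, 25.90) = 25.90. The average type's constraint binds.

25.90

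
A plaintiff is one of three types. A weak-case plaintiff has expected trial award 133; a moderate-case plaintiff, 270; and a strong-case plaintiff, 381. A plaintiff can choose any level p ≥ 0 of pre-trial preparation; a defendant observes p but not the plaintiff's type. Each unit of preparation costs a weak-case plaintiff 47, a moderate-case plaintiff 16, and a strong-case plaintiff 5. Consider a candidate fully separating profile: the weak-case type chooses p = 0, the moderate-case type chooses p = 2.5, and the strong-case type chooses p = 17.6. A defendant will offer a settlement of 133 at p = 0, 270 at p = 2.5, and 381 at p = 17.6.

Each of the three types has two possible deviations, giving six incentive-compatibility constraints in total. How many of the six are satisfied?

5

Strong-case (own payoff 381 − 5×17.6 = 293): to p=0 gives 133 → no gain ✓; to p=2.5 gives 270 − 5×2.5 = 257.5 → no gain ✓.
Moderate-case (own payoff 270 − 16×2.5 = 230): to p=0 gives 133 → no gain ✓; to p=17.6 gives 381 − 16×17.6 = 99.4 → no gain ✓.
Weak-case (own payoff 133): to p=2.5 gives 270 − 47×2.5 = 152.5 → profitable ✗; to p=17.6 gives 381 − 47×17.6 = -446.2 → no gain ✓.
5 of the 6 constraints hold; not an equilibrium.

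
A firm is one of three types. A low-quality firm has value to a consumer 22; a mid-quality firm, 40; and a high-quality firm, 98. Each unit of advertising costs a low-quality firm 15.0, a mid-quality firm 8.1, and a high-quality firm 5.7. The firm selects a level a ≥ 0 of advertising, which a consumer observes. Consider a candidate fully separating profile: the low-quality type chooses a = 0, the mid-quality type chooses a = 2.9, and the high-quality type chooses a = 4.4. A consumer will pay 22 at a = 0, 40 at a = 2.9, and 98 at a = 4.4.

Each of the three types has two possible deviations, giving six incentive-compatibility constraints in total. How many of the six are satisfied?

Mid-quality (own payoff 40 − 8.1×2.9 = 16.51): to a=0 gives 22 → profitable ✗; to a=4.4 gives 98 − 8.1×4.4 = 62.36 → profitable ✗.
High-quality (own payoff 98 − 5.7×4.4 = 72.92): to a=0 gives 22 → no gain ✓; to a=2.9 gives 40 − 5.7×2.9 = 23.47 → no gain ✓.
Low-quality (own payoff 22): to a=2.9 gives 40 − 15.0×2.9 = -3.5 → no gain ✓; to a=4.4 gives 98 − 15.0×4.4 = 32 → profitable ✗.
3 of the 6 constraints hold; not an equilibrium.

3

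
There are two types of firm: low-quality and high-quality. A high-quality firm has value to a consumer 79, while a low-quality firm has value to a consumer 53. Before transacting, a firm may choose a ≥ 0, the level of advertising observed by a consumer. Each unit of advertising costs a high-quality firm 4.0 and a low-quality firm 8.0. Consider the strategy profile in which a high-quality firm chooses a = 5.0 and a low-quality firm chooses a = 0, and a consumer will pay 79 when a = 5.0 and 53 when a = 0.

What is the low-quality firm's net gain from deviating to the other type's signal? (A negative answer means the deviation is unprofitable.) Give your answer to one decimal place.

Playing a = 0 the low-quality firm receives 53.
Deviating to a = 5.0 brings payment 79 at cost 8.0 × 5.0 = 40, netting 39.
Gain from deviating: 39 − 53 = -14.0.
The gain is negative, so the low-quality type's incentive-compatibility constraint is satisfied.

-14.0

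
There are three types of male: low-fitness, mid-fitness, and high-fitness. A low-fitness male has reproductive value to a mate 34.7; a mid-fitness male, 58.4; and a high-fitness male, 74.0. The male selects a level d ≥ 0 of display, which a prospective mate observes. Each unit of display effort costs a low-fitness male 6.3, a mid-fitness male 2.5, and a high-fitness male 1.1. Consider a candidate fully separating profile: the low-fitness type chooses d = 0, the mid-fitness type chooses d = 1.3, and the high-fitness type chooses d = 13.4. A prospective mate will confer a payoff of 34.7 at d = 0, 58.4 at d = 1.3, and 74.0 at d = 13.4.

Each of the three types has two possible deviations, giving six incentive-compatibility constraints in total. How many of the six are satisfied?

Low-fitness (own payoff 34.7): to d=1.3 gives 58.4 − 6.3×1.3 = 50.21 → profitable ✗; to d=13.4 gives 74.0 − 6.3×13.4 = -10.42 → no gain ✓.
High-fitness (own payoff 74.0 − 1.1×13.4 = 59.26): to d=0 gives 34.7 → no gain ✓; to d=1.3 gives 58.4 − 1.1×1.3 = 56.97 → no gain ✓.
Mid-fitness (own payoff 58.4 − 2.5×1.3 = 55.15): to d=0 gives 34.7 → no gain ✓; to d=13.4 gives 74.0 − 2.5×13.4 = 40.5 → no gain ✓.
5 of the 6 constraints hold; not an equilibrium.

5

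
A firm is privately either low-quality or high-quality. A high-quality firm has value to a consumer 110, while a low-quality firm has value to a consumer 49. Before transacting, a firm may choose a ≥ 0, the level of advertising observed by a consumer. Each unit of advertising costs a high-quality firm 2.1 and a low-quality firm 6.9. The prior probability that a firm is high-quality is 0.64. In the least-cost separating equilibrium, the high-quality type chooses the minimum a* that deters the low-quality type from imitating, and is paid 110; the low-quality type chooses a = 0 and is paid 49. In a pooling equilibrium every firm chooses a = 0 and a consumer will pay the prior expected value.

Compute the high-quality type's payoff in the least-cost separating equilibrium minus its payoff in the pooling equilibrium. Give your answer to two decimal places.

Least-cost separating signal: a* solves 49 = 110 − 6.9·a*, so a* = (110 − 49)/6.9 ≈ 8.8406.
High-quality type's separating payoff: 110 − 2.1 × a* = 110 − 2.1 × (110 − 49)/6.9 = 110 − 128.1/6.9 ≈ 91.4348.
Pooling payoff: 0.64 × 110 + 0.36 × 49 = 88.04.
Difference: 91.4348 − 88.04 = 3.3948, i.e. 3.39 to two decimal places.
The high-quality type prefers to separate.

3.39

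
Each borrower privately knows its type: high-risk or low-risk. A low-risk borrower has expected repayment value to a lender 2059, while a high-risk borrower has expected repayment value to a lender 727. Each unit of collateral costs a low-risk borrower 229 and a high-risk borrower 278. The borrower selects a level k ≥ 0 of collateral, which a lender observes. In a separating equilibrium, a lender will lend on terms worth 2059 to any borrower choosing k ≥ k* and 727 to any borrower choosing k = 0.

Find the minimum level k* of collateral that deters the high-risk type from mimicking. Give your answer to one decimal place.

4.8

A high-risk borrower choosing k = 0 receives 727.
Imitating at k* instead would pay 2059 at cost 278·k*, netting 2059 − 278·k*.
Indifference: 727 = 2059 − 278·k*, so k* = (2059 − 727) / 278 ≈ 4.8.
This is the high-risk type's binding incentive-compatibility constraint; any k ≥ 4.8 sustains separation on that side.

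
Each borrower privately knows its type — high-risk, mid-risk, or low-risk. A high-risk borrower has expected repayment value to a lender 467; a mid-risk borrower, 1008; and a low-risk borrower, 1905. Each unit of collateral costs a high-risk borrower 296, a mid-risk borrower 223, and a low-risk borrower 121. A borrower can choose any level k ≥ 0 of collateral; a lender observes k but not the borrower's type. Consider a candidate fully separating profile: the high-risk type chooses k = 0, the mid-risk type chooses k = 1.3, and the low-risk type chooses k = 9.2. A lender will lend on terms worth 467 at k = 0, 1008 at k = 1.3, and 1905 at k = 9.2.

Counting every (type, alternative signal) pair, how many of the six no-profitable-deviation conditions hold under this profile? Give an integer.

Low-risk (own payoff 1905 − 121×9.2 = 791.8): to k=0 gives 467 → no gain ✓; to k=1.3 gives 1008 − 121×1.3 = 850.7 → profitable ✗.
Mid-risk (own payoff 1008 − 223×1.3 = 718.1): to k=0 gives 467 → no gain ✓; to k=9.2 gives 1905 − 223×9.2 = -146.6 → no gain ✓.
High-risk (own payoff 467): to k=1.3 gives 1008 − 296×1.3 = 623.2 → profitable ✗; to k=9.2 gives 1905 − 296×9.2 = -818.2 → no gain ✓.
4 of the 6 constraints hold; not an equilibrium.

4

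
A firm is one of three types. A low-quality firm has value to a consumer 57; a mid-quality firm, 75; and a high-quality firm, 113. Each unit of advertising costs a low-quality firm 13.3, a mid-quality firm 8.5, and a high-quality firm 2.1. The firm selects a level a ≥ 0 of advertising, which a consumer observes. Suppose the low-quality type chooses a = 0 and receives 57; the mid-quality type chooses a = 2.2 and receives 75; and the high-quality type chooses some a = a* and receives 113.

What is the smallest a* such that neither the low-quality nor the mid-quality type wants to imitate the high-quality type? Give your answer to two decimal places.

6.67

Mid-quality type (on-path payoff 75 − 8.5×2.2 = 56.3) won't mimic when 56.3 ≥ 113 − 8.5·a*, i.e. a* ≥ 6.67.
Low-quality type (on-path payoff 57) won't mimic when 57 ≥ 113 − 13.3·a*, i.e. a* ≥ 4.21.
Both must hold, so a* = max(4.21, 6.67) = 6.67. The mid-quality type's constraint binds.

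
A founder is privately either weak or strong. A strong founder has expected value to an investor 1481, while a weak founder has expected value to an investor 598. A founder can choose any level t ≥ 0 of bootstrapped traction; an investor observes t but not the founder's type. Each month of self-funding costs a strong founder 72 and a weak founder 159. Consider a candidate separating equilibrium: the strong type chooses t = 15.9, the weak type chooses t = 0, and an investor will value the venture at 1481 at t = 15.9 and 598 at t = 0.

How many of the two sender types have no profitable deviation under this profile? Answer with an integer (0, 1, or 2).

Strong type: signal → 1481 − 72 × 15.9 = 336.2; deviate to 0 → 598. IC fails (336.2 < 598).
Weak type: stay at 0 → 598; mimic → 1481 − 159 × 15.9 = -1047.1. IC holds (598 ≥ -1047.1).
1 of 2 constraints hold, so this profile is not an equilibrium.

1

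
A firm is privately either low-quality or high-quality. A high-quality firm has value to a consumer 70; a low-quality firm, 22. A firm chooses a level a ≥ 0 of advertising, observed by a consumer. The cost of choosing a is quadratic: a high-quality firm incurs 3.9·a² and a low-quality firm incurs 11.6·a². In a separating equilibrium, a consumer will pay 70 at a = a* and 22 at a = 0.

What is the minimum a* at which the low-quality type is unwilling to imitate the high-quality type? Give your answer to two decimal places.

2.03

The low-quality type at a = 0 receives 22; imitating at a* yields 70 − 11.6·a*².
Indifference: 22 = 70 − 11.6·a*², so a*² = (70 − 22) / 11.6 ≈ 4.1379.
a* = √4.1379 ≈ 2.03.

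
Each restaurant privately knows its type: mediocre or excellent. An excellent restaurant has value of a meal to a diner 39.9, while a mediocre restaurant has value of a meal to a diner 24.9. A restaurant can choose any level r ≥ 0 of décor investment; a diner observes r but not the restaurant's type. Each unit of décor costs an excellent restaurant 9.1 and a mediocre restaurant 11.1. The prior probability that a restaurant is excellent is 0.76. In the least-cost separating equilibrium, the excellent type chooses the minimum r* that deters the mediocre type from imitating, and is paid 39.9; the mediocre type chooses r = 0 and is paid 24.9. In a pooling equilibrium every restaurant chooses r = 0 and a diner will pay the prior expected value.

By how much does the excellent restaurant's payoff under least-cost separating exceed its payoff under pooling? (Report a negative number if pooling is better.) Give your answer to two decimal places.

-8.70

Least-cost separating signal: r* solves 24.9 = 39.9 − 11.1·r*, so r* = (39.9 − 24.9)/11.1 ≈ 1.3514.
Excellent type's separating payoff: 39.9 − 9.1 × r* = 39.9 − 9.1 × (39.9 − 24.9)/11.1 = 39.9 − 136.5/11.1 ≈ 27.6027.
Pooling payoff: 0.76 × 39.9 + 0.24 × 24.9 = 36.3.
Difference: 27.6027 − 36.3 = -8.6973, i.e. -8.70 to two decimal places.
The excellent type would prefer the pooling outcome.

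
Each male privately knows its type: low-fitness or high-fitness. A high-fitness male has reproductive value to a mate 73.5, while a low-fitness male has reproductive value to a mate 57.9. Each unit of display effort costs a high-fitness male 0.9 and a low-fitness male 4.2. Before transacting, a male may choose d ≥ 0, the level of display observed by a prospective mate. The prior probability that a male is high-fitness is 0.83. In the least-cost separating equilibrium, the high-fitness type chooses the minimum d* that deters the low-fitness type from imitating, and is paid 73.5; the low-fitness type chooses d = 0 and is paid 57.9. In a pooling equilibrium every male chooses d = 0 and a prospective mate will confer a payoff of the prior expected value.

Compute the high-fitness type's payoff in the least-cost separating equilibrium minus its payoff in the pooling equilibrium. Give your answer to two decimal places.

Least-cost separating signal: d* solves 57.9 = 73.5 − 4.2·d*, so d* = (73.5 − 57.9)/4.2 ≈ 3.7143.
High-fitness type's separating payoff: 73.5 − 0.9 × d* = 73.5 − 0.9 × (73.5 − 57.9)/4.2 = 73.5 − 14.04/4.2 ≈ 70.1571.
Pooling payoff: 0.83 × 73.5 + 0.17 × 57.9 = 70.848.
Difference: 70.1571 − 70.848 = -0.6909, i.e. -0.69 to two decimal places.
The high-fitness type would prefer the pooling outcome.

-0.69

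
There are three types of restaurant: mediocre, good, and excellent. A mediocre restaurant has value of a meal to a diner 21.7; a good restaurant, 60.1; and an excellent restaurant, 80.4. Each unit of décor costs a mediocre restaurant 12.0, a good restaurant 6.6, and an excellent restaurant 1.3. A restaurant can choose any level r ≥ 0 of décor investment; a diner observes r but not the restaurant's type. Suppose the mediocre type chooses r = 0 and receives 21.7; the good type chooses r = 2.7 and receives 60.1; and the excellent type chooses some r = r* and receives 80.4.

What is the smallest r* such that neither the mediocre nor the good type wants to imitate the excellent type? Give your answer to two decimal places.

5.78

Mediocre type (on-path payoff 21.7) won't mimic when 21.7 ≥ 80.4 − 12.0·r*, i.e. r* ≥ 4.89.
Good type (on-path payoff 60.1 − 6.6×2.7 = 42.28) won't mimic when 42.28 ≥ 80.4 − 6.6·r*, i.e. r* ≥ 5.78.
Both must hold, so r* = max(4.89, 5.78) = 5.78. The good type's constraint binds.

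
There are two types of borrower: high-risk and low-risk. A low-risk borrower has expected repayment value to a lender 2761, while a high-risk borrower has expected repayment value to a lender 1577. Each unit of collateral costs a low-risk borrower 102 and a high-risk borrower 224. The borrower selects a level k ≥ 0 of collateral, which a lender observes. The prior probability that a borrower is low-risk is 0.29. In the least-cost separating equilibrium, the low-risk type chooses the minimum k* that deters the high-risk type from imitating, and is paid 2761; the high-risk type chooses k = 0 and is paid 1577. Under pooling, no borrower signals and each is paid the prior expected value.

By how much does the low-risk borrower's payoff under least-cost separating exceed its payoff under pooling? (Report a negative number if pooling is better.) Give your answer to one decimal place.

Least-cost separating signal: k* solves 1577 = 2761 − 224·k*, so k* = (2761 − 1577)/224 ≈ 5.2857.
Low-risk type's separating payoff: 2761 − 102 × k* = 2761 − 102 × (2761 − 1577)/224 = 2761 − 120768/224 ≈ 2221.857.
Pooling payoff: 0.29 × 2761 + 0.71 × 1577 = 1920.36.
Difference: 2221.857 − 1920.36 = 301.497, i.e. 301.5 to one decimal place.
The low-risk type prefers to separate.

301.5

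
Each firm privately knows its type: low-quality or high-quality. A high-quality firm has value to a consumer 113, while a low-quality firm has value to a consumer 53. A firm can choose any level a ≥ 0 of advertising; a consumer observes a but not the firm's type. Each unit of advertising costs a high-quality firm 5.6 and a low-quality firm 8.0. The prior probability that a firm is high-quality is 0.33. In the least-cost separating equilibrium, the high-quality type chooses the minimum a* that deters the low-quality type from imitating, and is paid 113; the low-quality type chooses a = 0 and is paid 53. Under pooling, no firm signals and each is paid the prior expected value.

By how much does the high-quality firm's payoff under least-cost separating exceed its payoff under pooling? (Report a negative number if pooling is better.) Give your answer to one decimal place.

-1.8

Least-cost separating signal: a* solves 53 = 113 − 8.0·a*, so a* = (113 − 53)/8.0 = 7.5.
High-quality type's separating payoff: 113 − 5.6 × a* = 113 − 5.6 × (113 − 53)/8.0 = 113 − 336/8.0 = 71.
Pooling payoff: 0.33 × 113 + 0.67 × 53 = 72.8.
Difference: 71 − 72.8 = -1.8.
The high-quality type would prefer the pooling outcome.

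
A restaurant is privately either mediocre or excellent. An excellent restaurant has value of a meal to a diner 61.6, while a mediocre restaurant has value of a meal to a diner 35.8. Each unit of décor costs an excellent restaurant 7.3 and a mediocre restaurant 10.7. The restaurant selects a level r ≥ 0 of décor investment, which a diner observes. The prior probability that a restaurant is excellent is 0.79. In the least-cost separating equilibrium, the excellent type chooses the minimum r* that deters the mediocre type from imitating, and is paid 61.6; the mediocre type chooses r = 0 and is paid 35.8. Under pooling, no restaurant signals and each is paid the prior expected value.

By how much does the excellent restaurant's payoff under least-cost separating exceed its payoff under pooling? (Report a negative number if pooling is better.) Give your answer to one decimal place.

-12.2

Least-cost separating signal: r* solves 35.8 = 61.6 − 10.7·r*, so r* = (61.6 − 35.8)/10.7 ≈ 2.4112.
Excellent type's separating payoff: 61.6 − 7.3 × r* = 61.6 − 7.3 × (61.6 − 35.8)/10.7 = 61.6 − 188.34/10.7 ≈ 43.998.
Pooling payoff: 0.79 × 61.6 + 0.21 × 35.8 = 56.182.
Difference: 43.998 − 56.182 = -12.184, i.e. -12.2 to one decimal place.
The excellent type would prefer the pooling outcome.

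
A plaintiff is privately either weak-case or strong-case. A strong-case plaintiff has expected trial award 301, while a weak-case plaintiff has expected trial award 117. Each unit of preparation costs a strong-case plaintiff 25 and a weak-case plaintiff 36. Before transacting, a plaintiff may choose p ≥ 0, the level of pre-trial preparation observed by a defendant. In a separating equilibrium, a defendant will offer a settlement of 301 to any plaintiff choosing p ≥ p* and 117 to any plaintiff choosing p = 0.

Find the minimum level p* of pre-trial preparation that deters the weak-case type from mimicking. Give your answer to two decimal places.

5.11

A weak-case plaintiff choosing p = 0 receives 117.
Imitating at p* instead would pay 301 at cost 36·p*, netting 301 − 36·p*.
Indifference: 117 = 301 − 36·p*, so p* = (301 − 117) / 36 ≈ 5.11.
This is the weak-case type's binding incentive-compatibility constraint; any p ≥ 5.11 sustains separation on that side.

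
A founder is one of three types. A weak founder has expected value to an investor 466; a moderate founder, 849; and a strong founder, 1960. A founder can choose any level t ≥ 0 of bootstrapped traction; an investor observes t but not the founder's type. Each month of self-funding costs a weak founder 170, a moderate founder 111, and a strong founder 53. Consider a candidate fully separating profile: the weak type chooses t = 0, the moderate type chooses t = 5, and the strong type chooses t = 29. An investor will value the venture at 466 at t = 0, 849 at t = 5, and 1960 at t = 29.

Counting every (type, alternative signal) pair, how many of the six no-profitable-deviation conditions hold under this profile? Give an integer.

3

Weak (own payoff 466): to t=5 gives 849 − 170×5 = -1 → no gain ✓; to t=29 gives 1960 − 170×29 = -2970 → no gain ✓.
Strong (own payoff 1960 − 53×29 = 423): to t=0 gives 466 → profitable ✗; to t=5 gives 849 − 53×5 = 584 → profitable ✗.
Moderate (own payoff 849 − 111×5 = 294): to t=0 gives 466 → profitable ✗; to t=29 gives 1960 − 111×29 = -1259 → no gain ✓.
3 of the 6 constraints hold; not an equilibrium.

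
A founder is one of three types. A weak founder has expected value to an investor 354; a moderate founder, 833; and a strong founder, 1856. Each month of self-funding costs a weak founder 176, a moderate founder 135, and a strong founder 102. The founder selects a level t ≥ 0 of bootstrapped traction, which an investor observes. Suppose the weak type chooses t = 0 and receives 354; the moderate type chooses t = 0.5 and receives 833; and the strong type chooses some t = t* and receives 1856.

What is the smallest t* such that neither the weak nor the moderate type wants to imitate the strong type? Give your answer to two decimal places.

8.53

Weak type (on-path payoff 354) won't mimic when 354 ≥ 1856 − 176·t*, i.e. t* ≥ 8.53.
Moderate type (on-path payoff 833 − 135×0.5 = 765.5) won't mimic when 765.5 ≥ 1856 − 135·t*, i.e. t* ≥ 8.08.
Both must hold, so t* = max(8.53, 8.08) = 8.53. The weak type's constraint binds.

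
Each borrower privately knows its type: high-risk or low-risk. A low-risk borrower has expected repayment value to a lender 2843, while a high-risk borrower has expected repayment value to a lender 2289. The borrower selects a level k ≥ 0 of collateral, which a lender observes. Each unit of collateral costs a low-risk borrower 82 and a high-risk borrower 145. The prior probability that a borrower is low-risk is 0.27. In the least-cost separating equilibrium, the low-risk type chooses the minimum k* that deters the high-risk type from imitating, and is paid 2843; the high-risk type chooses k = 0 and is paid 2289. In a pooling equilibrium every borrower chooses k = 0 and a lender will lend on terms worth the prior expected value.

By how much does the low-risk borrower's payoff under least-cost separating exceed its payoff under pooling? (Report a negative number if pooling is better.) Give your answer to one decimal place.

Least-cost separating signal: k* solves 2289 = 2843 − 145·k*, so k* = (2843 − 2289)/145 ≈ 3.8207.
Low-risk type's separating payoff: 2843 − 82 × k* = 2843 − 82 × (2843 − 2289)/145 = 2843 − 45428/145 ≈ 2529.703.
Pooling payoff: 0.27 × 2843 + 0.73 × 2289 = 2438.58.
Difference: 2529.703 − 2438.58 = 91.123, i.e. 91.1 to one decimal place.
The low-risk type prefers to separate.

91.1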